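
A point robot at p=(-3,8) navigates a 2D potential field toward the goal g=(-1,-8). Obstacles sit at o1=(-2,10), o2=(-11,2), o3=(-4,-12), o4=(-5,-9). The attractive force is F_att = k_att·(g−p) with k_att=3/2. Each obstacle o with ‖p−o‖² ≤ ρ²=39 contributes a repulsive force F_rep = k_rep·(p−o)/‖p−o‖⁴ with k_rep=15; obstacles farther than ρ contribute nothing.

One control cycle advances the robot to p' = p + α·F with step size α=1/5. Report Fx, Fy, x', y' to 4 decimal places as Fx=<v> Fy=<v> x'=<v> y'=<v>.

Fx=2.4000 Fy=-25.2000 x'=-2.5200 y'=2.9600

F_att = 3/2·(g−p) = 3/2·(2,-16) = (3.0000,-24.0000)
o1: d²=5 ≤ ρ²=39; F_rep = 15·(-1,-2)/5² = (-0.6000,-1.2000)
o2: d²=100 > ρ²=39 → inactive
o3: d²=401 > ρ²=39 → inactive
o4: d²=293 > ρ²=39 → inactive
F = F_att + ΣF_rep = (2.4000,-25.2000)
p' = p + 1/5·F = (-2.5200,2.9600)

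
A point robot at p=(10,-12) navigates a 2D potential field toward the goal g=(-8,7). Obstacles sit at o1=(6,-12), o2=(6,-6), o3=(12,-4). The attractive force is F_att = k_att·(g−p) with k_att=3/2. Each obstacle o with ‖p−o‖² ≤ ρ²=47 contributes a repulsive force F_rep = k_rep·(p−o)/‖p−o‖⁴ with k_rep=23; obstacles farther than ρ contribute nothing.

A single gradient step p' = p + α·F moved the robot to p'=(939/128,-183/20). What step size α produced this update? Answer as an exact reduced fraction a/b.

F_att = 3/2·(g−p) = 3/2·(-18,19) = (-27.0000,28.5000)
o1: d²=16 ≤ ρ²=47; F_rep = 23·(4,0)/16² = (0.3594,0.0000)
o2: d²=52 > ρ²=47 → inactive
o3: d²=68 > ρ²=47 → inactive
F = F_att + ΣF_rep = (-26.6406,28.5000)
Δp = p'−p = (-2.6641,2.8500); α = Δx/Fx = (-341/128) / (-1705/64) = 1/10
check: Δy/Fy = (57/20) / (57/2) = 1/10 ✓

α = 1/10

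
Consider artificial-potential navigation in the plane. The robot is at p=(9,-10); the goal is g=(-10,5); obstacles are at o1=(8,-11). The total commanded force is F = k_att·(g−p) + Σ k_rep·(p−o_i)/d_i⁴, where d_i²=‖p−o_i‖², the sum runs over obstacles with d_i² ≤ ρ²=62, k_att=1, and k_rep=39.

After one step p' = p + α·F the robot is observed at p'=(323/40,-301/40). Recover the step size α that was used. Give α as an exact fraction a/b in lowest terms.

α = 1/10

F_att = 1·(g−p) = 1·(-19,15) = (-19.0000,15.0000)
o1: d²=2 ≤ ρ²=62; F_rep = 39·(1,1)/2² = (9.7500,9.7500)
F = F_att + ΣF_rep = (-9.2500,24.7500)
Δp = p'−p = (-0.9250,2.4750); α = Δx/Fx = (-37/40) / (-37/4) = 1/10
check: Δy/Fy = (99/40) / (99/4) = 1/10 ✓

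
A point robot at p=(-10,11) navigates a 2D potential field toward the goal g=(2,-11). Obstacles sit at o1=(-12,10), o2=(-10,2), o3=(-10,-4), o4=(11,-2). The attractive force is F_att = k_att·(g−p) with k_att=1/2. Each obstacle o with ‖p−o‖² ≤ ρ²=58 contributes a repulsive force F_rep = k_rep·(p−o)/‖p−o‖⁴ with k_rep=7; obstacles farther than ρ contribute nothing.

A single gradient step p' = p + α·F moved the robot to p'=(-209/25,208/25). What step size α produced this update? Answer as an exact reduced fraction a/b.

F_att = 1/2·(g−p) = 1/2·(12,-22) = (6.0000,-11.0000)
o1: d²=5 ≤ ρ²=58; F_rep = 7·(2,1)/5² = (0.5600,0.2800)
o2: d²=81 > ρ²=58 → inactive
o3: d²=225 > ρ²=58 → inactive
o4: d²=610 > ρ²=58 → inactive
F = F_att + ΣF_rep = (6.5600,-10.7200)
Δp = p'−p = (1.6400,-2.6800); α = Δx/Fx = (41/25) / (164/25) = 1/4
check: Δy/Fy = (-67/25) / (-268/25) = 1/4 ✓

α = 1/4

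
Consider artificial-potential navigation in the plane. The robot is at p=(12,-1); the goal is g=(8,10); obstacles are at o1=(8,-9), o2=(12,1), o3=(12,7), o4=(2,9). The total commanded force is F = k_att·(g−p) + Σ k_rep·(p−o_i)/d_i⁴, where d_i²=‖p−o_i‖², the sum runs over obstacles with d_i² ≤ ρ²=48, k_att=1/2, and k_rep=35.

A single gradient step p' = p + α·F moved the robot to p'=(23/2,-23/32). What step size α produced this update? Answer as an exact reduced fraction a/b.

F_att = 1/2·(g−p) = 1/2·(-4,11) = (-2.0000,5.5000)
o1: d²=80 > ρ²=48 → inactive
o2: d²=4 ≤ ρ²=48; F_rep = 35·(0,-2)/4² = (0.0000,-4.3750)
o3: d²=64 > ρ²=48 → inactive
o4: d²=200 > ρ²=48 → inactive
F = F_att + ΣF_rep = (-2.0000,1.1250)
Δp = p'−p = (-0.5000,0.2812); α = Δx/Fx = (-1/2) / (-2) = 1/4
check: Δy/Fy = (9/32) / (9/8) = 1/4 ✓

α = 1/4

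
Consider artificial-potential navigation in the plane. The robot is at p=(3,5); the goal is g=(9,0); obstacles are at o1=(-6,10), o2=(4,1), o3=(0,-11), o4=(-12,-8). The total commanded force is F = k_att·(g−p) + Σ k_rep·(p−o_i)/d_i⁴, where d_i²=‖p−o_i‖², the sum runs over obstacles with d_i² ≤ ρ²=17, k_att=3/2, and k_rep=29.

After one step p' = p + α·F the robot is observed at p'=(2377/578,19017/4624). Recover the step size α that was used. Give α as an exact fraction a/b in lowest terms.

α = 1/8

F_att = 3/2·(g−p) = 3/2·(6,-5) = (9.0000,-7.5000)
o1: d²=106 > ρ²=17 → inactive
o2: d²=17 ≤ ρ²=17; F_rep = 29·(-1,4)/17² = (-0.1003,0.4014)
o3: d²=265 > ρ²=17 → inactive
o4: d²=394 > ρ²=17 → inactive
F = F_att + ΣF_rep = (8.8997,-7.0986)
Δp = p'−p = (1.1125,-0.8873); α = Δx/Fx = (643/578) / (2572/289) = 1/8
check: Δy/Fy = (-4103/4624) / (-4103/578) = 1/8 ✓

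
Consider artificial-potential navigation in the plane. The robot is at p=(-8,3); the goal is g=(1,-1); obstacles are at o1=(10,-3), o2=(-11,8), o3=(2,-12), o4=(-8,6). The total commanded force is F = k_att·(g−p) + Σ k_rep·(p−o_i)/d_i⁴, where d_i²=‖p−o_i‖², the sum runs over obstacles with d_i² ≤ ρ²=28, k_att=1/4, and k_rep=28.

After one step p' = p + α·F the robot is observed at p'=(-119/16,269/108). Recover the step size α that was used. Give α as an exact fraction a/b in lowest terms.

α = 1/4

F_att = 1/4·(g−p) = 1/4·(9,-4) = (2.2500,-1.0000)
o1: d²=360 > ρ²=28 → inactive
o2: d²=34 > ρ²=28 → inactive
o3: d²=325 > ρ²=28 → inactive
o4: d²=9 ≤ ρ²=28; F_rep = 28·(0,-3)/9² = (0.0000,-1.0370)
F = F_att + ΣF_rep = (2.2500,-2.0370)
Δp = p'−p = (0.5625,-0.5093); α = Δx/Fx = (9/16) / (9/4) = 1/4
check: Δy/Fy = (-55/108) / (-55/27) = 1/4 ✓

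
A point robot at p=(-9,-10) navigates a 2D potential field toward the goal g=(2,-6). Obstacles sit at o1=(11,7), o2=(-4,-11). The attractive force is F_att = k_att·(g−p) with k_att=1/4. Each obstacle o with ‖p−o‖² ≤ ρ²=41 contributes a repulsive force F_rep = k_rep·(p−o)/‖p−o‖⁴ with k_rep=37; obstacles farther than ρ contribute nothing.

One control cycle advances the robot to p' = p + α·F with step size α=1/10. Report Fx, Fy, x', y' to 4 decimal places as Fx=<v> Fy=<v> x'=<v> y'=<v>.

F_att = 1/4·(g−p) = 1/4·(11,4) = (2.7500,1.0000)
o1: d²=689 > ρ²=41 → inactive
o2: d²=26 ≤ ρ²=41; F_rep = 37·(-5,1)/26² = (-0.2737,0.0547)
F = F_att + ΣF_rep = (2.4763,1.0547)
p' = p + 1/10·F = (-8.7524,-9.8945)

Fx=2.4763 Fy=1.0547 x'=-8.7524 y'=-9.8945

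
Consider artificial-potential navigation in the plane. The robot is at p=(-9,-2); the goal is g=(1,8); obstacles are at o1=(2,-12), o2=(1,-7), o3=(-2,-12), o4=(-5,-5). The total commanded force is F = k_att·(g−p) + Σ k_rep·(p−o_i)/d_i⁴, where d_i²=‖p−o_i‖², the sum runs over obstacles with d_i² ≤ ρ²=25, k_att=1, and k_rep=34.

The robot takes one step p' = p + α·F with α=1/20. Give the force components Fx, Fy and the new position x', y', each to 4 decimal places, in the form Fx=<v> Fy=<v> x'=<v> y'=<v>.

Fx=9.7824 Fy=10.1632 x'=-8.5109 y'=-1.4918

F_att = 1·(g−p) = 1·(10,10) = (10.0000,10.0000)
o1: d²=221 > ρ²=25 → inactive
o2: d²=125 > ρ²=25 → inactive
o3: d²=149 > ρ²=25 → inactive
o4: d²=25 ≤ ρ²=25; F_rep = 34·(-4,3)/25² = (-0.2176,0.1632)
F = F_att + ΣF_rep = (9.7824,10.1632)
p' = p + 1/20·F = (-8.5109,-1.4918)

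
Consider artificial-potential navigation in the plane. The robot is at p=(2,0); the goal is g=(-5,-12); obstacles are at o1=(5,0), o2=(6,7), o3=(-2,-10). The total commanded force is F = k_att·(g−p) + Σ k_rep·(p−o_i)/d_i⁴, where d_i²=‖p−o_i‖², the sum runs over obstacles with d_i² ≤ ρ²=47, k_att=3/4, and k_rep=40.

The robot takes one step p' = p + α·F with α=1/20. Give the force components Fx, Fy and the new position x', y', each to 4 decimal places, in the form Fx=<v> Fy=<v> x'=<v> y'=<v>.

Fx=-6.7315 Fy=-9.0000 x'=1.6634 y'=-0.4500

F_att = 3/4·(g−p) = 3/4·(-7,-12) = (-5.2500,-9.0000)
o1: d²=9 ≤ ρ²=47; F_rep = 40·(-3,0)/9² = (-1.4815,0.0000)
o2: d²=65 > ρ²=47 → inactive
o3: d²=116 > ρ²=47 → inactive
F = F_att + ΣF_rep = (-6.7315,-9.0000)
p' = p + 1/20·F = (1.6634,-0.4500)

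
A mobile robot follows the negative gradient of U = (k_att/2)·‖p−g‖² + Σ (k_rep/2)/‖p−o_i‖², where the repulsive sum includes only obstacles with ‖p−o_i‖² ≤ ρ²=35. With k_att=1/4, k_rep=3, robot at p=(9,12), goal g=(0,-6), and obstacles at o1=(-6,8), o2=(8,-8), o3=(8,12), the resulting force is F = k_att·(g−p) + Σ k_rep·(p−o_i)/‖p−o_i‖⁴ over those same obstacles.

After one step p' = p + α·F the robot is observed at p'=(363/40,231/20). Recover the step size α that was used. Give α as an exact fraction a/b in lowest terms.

F_att = 1/4·(g−p) = 1/4·(-9,-18) = (-2.2500,-4.5000)
o1: d²=241 > ρ²=35 → inactive
o2: d²=401 > ρ²=35 → inactive
o3: d²=1 ≤ ρ²=35; F_rep = 3·(1,0)/1² = (3.0000,0.0000)
F = F_att + ΣF_rep = (0.7500,-4.5000)
Δp = p'−p = (0.0750,-0.4500); α = Δx/Fx = (3/40) / (3/4) = 1/10
check: Δy/Fy = (-9/20) / (-9/2) = 1/10 ✓

α = 1/10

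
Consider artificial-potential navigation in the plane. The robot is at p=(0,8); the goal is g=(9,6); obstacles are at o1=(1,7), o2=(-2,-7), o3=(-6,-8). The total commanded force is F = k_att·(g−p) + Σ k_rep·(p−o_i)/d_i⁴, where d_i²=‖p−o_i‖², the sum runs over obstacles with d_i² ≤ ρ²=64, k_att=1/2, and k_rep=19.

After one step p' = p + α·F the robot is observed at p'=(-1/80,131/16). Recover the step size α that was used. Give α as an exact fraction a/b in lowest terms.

α = 1/20

F_att = 1/2·(g−p) = 1/2·(9,-2) = (4.5000,-1.0000)
o1: d²=2 ≤ ρ²=64; F_rep = 19·(-1,1)/2² = (-4.7500,4.7500)
o2: d²=229 > ρ²=64 → inactive
o3: d²=292 > ρ²=64 → inactive
F = F_att + ΣF_rep = (-0.2500,3.7500)
Δp = p'−p = (-0.0125,0.1875); α = Δx/Fx = (-1/80) / (-1/4) = 1/20
check: Δy/Fy = (3/16) / (15/4) = 1/20 ✓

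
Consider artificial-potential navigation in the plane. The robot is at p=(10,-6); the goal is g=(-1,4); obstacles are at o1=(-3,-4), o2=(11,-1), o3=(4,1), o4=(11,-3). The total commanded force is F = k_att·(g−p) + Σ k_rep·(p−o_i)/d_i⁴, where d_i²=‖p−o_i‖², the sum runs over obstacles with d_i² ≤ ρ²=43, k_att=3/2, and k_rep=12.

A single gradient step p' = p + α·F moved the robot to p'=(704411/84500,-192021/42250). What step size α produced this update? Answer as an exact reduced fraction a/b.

F_att = 3/2·(g−p) = 3/2·(-11,10) = (-16.5000,15.0000)
o1: d²=173 > ρ²=43 → inactive
o2: d²=26 ≤ ρ²=43; F_rep = 12·(-1,-5)/26² = (-0.0178,-0.0888)
o3: d²=85 > ρ²=43 → inactive
o4: d²=10 ≤ ρ²=43; F_rep = 12·(-1,-3)/10² = (-0.1200,-0.3600)
F = F_att + ΣF_rep = (-16.6378,14.5512)
Δp = p'−p = (-1.6638,1.4551); α = Δx/Fx = (-140589/84500) / (-140589/8450) = 1/10
check: Δy/Fy = (61479/42250) / (61479/4225) = 1/10 ✓

α = 1/10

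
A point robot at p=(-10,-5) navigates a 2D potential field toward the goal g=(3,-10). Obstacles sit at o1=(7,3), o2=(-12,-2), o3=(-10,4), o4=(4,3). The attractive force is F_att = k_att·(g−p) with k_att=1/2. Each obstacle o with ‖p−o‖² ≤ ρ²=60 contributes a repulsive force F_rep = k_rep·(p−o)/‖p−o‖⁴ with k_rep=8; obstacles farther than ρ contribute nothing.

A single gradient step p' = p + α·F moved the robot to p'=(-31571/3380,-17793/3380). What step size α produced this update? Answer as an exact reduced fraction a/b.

α = 1/10

F_att = 1/2·(g−p) = 1/2·(13,-5) = (6.5000,-2.5000)
o1: d²=353 > ρ²=60 → inactive
o2: d²=13 ≤ ρ²=60; F_rep = 8·(2,-3)/13² = (0.0947,-0.1420)
o3: d²=81 > ρ²=60 → inactive
o4: d²=260 > ρ²=60 → inactive
F = F_att + ΣF_rep = (6.5947,-2.6420)
Δp = p'−p = (0.6595,-0.2642); α = Δx/Fx = (2229/3380) / (2229/338) = 1/10
check: Δy/Fy = (-893/3380) / (-893/338) = 1/10 ✓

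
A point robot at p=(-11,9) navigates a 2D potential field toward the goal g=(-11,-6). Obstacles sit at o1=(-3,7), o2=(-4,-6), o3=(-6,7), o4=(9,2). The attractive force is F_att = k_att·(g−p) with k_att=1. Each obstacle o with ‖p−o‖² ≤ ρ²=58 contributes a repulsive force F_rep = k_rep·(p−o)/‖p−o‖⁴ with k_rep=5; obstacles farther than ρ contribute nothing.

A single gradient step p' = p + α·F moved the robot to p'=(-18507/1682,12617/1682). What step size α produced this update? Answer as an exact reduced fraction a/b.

α = 1/10

F_att = 1·(g−p) = 1·(0,-15) = (0.0000,-15.0000)
o1: d²=68 > ρ²=58 → inactive
o2: d²=274 > ρ²=58 → inactive
o3: d²=29 ≤ ρ²=58; F_rep = 5·(-5,2)/29² = (-0.0297,0.0119)
o4: d²=449 > ρ²=58 → inactive
F = F_att + ΣF_rep = (-0.0297,-14.9881)
Δp = p'−p = (-0.0030,-1.4988); α = Δx/Fx = (-5/1682) / (-25/841) = 1/10
check: Δy/Fy = (-2521/1682) / (-12605/841) = 1/10 ✓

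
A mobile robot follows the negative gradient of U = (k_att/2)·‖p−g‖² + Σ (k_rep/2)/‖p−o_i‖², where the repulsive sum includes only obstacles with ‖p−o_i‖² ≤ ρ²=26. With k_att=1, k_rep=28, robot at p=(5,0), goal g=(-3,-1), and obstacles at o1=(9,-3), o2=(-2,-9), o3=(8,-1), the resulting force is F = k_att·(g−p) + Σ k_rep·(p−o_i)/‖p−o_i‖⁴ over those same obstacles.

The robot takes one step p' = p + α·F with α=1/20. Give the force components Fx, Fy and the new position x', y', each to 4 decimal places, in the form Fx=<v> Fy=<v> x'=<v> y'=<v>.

Fx=-9.0192 Fy=-0.5856 x'=4.5490 y'=-0.0293

F_att = 1·(g−p) = 1·(-8,-1) = (-8.0000,-1.0000)
o1: d²=25 ≤ ρ²=26; F_rep = 28·(-4,3)/25² = (-0.1792,0.1344)
o2: d²=130 > ρ²=26 → inactive
o3: d²=10 ≤ ρ²=26; F_rep = 28·(-3,1)/10² = (-0.8400,0.2800)
F = F_att + ΣF_rep = (-9.0192,-0.5856)
p' = p + 1/20·F = (4.5490,-0.0293)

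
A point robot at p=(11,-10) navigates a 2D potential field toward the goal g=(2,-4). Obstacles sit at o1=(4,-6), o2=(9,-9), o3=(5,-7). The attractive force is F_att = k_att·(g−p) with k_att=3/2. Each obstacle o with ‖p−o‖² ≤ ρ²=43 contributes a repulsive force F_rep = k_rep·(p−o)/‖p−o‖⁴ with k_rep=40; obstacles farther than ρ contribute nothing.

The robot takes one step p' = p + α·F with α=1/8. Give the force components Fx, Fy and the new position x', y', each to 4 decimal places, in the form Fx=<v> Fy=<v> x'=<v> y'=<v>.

Fx=-10.3000 Fy=7.4000 x'=9.7125 y'=-9.0750

F_att = 3/2·(g−p) = 3/2·(-9,6) = (-13.5000,9.0000)
o1: d²=65 > ρ²=43 → inactive
o2: d²=5 ≤ ρ²=43; F_rep = 40·(2,-1)/5² = (3.2000,-1.6000)
o3: d²=45 > ρ²=43 → inactive
F = F_att + ΣF_rep = (-10.3000,7.4000)
p' = p + 1/8·F = (9.7125,-9.0750)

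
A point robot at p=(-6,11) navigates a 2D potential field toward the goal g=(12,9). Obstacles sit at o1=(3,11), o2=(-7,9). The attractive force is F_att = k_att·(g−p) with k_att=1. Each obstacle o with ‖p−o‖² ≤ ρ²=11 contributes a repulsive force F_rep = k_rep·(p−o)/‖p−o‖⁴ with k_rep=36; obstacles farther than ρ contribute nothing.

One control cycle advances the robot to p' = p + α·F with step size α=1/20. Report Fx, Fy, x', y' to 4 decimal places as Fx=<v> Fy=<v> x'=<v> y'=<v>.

F_att = 1·(g−p) = 1·(18,-2) = (18.0000,-2.0000)
o1: d²=81 > ρ²=11 → inactive
o2: d²=5 ≤ ρ²=11; F_rep = 36·(1,2)/5² = (1.4400,2.8800)
F = F_att + ΣF_rep = (19.4400,0.8800)
p' = p + 1/20·F = (-5.0280,11.0440)

Fx=19.4400 Fy=0.8800 x'=-5.0280 y'=11.0440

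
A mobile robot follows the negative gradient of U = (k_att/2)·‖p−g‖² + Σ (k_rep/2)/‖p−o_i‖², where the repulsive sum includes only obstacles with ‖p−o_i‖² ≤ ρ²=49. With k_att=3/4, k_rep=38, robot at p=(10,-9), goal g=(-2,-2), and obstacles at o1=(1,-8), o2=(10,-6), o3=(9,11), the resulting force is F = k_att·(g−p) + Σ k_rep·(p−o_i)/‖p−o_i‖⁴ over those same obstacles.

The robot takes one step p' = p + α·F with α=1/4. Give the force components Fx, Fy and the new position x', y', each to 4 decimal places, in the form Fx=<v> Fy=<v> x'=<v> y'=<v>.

Fx=-9.0000 Fy=3.8426 x'=7.7500 y'=-8.0394

F_att = 3/4·(g−p) = 3/4·(-12,7) = (-9.0000,5.2500)
o1: d²=82 > ρ²=49 → inactive
o2: d²=9 ≤ ρ²=49; F_rep = 38·(0,-3)/9² = (0.0000,-1.4074)
o3: d²=401 > ρ²=49 → inactive
F = F_att + ΣF_rep = (-9.0000,3.8426)
p' = p + 1/4·F = (7.7500,-8.0394)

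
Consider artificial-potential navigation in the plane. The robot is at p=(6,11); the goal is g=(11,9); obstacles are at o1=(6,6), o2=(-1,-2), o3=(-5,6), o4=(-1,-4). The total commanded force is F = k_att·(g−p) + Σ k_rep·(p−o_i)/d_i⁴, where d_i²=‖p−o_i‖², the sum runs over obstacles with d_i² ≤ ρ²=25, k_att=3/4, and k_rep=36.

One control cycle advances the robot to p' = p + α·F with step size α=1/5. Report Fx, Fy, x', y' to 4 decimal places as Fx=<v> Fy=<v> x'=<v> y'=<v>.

F_att = 3/4·(g−p) = 3/4·(5,-2) = (3.7500,-1.5000)
o1: d²=25 ≤ ρ²=25; F_rep = 36·(0,5)/25² = (0.0000,0.2880)
o2: d²=218 > ρ²=25 → inactive
o3: d²=146 > ρ²=25 → inactive
o4: d²=274 > ρ²=25 → inactive
F = F_att + ΣF_rep = (3.7500,-1.2120)
p' = p + 1/5·F = (6.7500,10.7576)

Fx=3.7500 Fy=-1.2120 x'=6.7500 y'=10.7576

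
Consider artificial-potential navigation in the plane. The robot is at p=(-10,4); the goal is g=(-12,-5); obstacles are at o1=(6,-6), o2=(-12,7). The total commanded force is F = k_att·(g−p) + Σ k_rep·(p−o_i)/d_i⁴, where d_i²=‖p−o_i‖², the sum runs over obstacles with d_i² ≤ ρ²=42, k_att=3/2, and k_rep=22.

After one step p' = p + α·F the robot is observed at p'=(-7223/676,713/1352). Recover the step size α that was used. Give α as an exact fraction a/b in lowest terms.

F_att = 3/2·(g−p) = 3/2·(-2,-9) = (-3.0000,-13.5000)
o1: d²=356 > ρ²=42 → inactive
o2: d²=13 ≤ ρ²=42; F_rep = 22·(2,-3)/13² = (0.2604,-0.3905)
F = F_att + ΣF_rep = (-2.7396,-13.8905)
Δp = p'−p = (-0.6849,-3.4726); α = Δx/Fx = (-463/676) / (-463/169) = 1/4
check: Δy/Fy = (-4695/1352) / (-4695/338) = 1/4 ✓

α = 1/4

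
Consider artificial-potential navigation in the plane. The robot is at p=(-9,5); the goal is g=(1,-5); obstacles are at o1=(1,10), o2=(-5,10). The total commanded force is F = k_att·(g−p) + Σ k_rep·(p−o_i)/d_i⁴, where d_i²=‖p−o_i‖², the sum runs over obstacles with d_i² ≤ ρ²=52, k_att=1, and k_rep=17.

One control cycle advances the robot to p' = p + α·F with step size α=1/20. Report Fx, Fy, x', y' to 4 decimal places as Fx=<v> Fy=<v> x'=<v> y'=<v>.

F_att = 1·(g−p) = 1·(10,-10) = (10.0000,-10.0000)
o1: d²=125 > ρ²=52 → inactive
o2: d²=41 ≤ ρ²=52; F_rep = 17·(-4,-5)/41² = (-0.0405,-0.0506)
F = F_att + ΣF_rep = (9.9595,-10.0506)
p' = p + 1/20·F = (-8.5020,4.4975)

Fx=9.9595 Fy=-10.0506 x'=-8.5020 y'=4.4975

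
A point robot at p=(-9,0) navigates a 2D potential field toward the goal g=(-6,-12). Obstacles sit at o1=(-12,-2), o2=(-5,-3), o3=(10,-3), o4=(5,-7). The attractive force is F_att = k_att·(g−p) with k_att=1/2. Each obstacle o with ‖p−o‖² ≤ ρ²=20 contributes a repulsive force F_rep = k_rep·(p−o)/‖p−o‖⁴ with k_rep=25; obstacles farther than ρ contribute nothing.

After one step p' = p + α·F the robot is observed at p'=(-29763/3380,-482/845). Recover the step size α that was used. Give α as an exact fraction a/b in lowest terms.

α = 1/10

F_att = 1/2·(g−p) = 1/2·(3,-12) = (1.5000,-6.0000)
o1: d²=13 ≤ ρ²=20; F_rep = 25·(3,2)/13² = (0.4438,0.2959)
o2: d²=25 > ρ²=20 → inactive
o3: d²=370 > ρ²=20 → inactive
o4: d²=245 > ρ²=20 → inactive
F = F_att + ΣF_rep = (1.9438,-5.7041)
Δp = p'−p = (0.1944,-0.5704); α = Δx/Fx = (657/3380) / (657/338) = 1/10
check: Δy/Fy = (-482/845) / (-964/169) = 1/10 ✓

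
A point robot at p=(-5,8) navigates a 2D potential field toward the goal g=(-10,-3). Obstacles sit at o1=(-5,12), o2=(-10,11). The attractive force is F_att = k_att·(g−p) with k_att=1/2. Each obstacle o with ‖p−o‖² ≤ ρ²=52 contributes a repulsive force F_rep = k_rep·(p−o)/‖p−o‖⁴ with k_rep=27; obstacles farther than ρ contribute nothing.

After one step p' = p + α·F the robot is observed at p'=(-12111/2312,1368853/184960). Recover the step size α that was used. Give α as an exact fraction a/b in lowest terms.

F_att = 1/2·(g−p) = 1/2·(-5,-11) = (-2.5000,-5.5000)
o1: d²=16 ≤ ρ²=52; F_rep = 27·(0,-4)/16² = (0.0000,-0.4219)
o2: d²=34 ≤ ρ²=52; F_rep = 27·(5,-3)/34² = (0.1168,-0.0701)
F = F_att + ΣF_rep = (-2.3832,-5.9919)
Δp = p'−p = (-0.2383,-0.5992); α = Δx/Fx = (-551/2312) / (-2755/1156) = 1/10
check: Δy/Fy = (-110827/184960) / (-110827/18496) = 1/10 ✓

α = 1/10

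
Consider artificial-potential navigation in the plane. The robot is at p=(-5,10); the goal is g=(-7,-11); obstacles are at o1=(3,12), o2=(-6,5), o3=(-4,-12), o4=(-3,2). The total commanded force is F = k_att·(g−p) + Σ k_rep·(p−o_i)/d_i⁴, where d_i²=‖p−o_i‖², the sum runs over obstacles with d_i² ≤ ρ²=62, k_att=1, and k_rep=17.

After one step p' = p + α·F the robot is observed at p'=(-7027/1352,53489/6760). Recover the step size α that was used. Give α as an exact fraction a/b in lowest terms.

F_att = 1·(g−p) = 1·(-2,-21) = (-2.0000,-21.0000)
o1: d²=68 > ρ²=62 → inactive
o2: d²=26 ≤ ρ²=62; F_rep = 17·(1,5)/26² = (0.0251,0.1257)
o3: d²=485 > ρ²=62 → inactive
o4: d²=68 > ρ²=62 → inactive
F = F_att + ΣF_rep = (-1.9749,-20.8743)
Δp = p'−p = (-0.1975,-2.0874); α = Δx/Fx = (-267/1352) / (-1335/676) = 1/10
check: Δy/Fy = (-14111/6760) / (-14111/676) = 1/10 ✓

α = 1/10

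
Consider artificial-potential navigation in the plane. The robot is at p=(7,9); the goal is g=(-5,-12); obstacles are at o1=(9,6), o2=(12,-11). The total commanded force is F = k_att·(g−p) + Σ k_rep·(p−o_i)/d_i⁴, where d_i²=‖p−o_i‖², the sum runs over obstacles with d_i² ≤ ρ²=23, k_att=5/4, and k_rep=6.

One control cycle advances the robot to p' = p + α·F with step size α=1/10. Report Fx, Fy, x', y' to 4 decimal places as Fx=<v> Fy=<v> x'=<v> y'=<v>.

Fx=-15.0710 Fy=-26.1435 x'=5.4929 y'=6.3857

F_att = 5/4·(g−p) = 5/4·(-12,-21) = (-15.0000,-26.2500)
o1: d²=13 ≤ ρ²=23; F_rep = 6·(-2,3)/13² = (-0.0710,0.1065)
o2: d²=425 > ρ²=23 → inactive
F = F_att + ΣF_rep = (-15.0710,-26.1435)
p' = p + 1/10·F = (5.4929,6.3857)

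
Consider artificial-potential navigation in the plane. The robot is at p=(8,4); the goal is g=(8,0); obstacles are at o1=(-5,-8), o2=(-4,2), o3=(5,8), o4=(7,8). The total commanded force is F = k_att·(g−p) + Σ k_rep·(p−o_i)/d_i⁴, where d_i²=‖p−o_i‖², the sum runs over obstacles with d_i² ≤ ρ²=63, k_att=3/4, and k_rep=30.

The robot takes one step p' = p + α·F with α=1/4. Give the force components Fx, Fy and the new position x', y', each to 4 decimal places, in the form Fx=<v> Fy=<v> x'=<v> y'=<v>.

Fx=0.2478 Fy=-3.6072 x'=8.0620 y'=3.0982

F_att = 3/4·(g−p) = 3/4·(0,-4) = (0.0000,-3.0000)
o1: d²=313 > ρ²=63 → inactive
o2: d²=148 > ρ²=63 → inactive
o3: d²=25 ≤ ρ²=63; F_rep = 30·(3,-4)/25² = (0.1440,-0.1920)
o4: d²=17 ≤ ρ²=63; F_rep = 30·(1,-4)/17² = (0.1038,-0.4152)
F = F_att + ΣF_rep = (0.2478,-3.6072)
p' = p + 1/4·F = (8.0620,3.0982)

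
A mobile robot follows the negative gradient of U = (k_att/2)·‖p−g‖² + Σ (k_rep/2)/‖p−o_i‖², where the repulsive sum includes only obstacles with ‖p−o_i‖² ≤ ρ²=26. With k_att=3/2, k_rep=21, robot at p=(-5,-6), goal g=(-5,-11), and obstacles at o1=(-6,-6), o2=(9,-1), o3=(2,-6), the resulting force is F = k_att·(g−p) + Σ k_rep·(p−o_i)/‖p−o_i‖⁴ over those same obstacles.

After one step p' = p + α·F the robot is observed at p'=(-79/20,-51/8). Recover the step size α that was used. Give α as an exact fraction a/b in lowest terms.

α = 1/20

F_att = 3/2·(g−p) = 3/2·(0,-5) = (0.0000,-7.5000)
o1: d²=1 ≤ ρ²=26; F_rep = 21·(1,0)/1² = (21.0000,0.0000)
o2: d²=221 > ρ²=26 → inactive
o3: d²=49 > ρ²=26 → inactive
F = F_att + ΣF_rep = (21.0000,-7.5000)
Δp = p'−p = (1.0500,-0.3750); α = Δx/Fx = (21/20) / (21) = 1/20
check: Δy/Fy = (-3/8) / (-15/2) = 1/20 ✓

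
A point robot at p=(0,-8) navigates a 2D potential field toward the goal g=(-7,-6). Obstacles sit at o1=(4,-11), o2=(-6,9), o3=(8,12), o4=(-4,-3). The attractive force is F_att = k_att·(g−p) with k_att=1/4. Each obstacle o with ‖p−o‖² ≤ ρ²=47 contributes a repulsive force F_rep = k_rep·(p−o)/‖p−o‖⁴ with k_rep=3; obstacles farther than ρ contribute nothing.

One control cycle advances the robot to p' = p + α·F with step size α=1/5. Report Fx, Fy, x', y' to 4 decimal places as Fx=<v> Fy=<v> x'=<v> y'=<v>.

Fx=-1.7621 Fy=0.5055 x'=-0.3524 y'=-7.8989

F_att = 1/4·(g−p) = 1/4·(-7,2) = (-1.7500,0.5000)
o1: d²=25 ≤ ρ²=47; F_rep = 3·(-4,3)/25² = (-0.0192,0.0144)
o2: d²=325 > ρ²=47 → inactive
o3: d²=464 > ρ²=47 → inactive
o4: d²=41 ≤ ρ²=47; F_rep = 3·(4,-5)/41² = (0.0071,-0.0089)
F = F_att + ΣF_rep = (-1.7621,0.5055)
p' = p + 1/5·F = (-0.3524,-7.8989)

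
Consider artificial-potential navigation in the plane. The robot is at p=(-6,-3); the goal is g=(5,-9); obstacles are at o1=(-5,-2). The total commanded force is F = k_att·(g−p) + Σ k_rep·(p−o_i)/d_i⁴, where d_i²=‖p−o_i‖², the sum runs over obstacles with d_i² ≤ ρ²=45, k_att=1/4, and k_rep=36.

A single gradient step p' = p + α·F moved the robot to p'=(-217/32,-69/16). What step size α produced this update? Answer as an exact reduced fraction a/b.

F_att = 1/4·(g−p) = 1/4·(11,-6) = (2.7500,-1.5000)
o1: d²=2 ≤ ρ²=45; F_rep = 36·(-1,-1)/2² = (-9.0000,-9.0000)
F = F_att + ΣF_rep = (-6.2500,-10.5000)
Δp = p'−p = (-0.7812,-1.3125); α = Δx/Fx = (-25/32) / (-25/4) = 1/8
check: Δy/Fy = (-21/16) / (-21/2) = 1/8 ✓

α = 1/8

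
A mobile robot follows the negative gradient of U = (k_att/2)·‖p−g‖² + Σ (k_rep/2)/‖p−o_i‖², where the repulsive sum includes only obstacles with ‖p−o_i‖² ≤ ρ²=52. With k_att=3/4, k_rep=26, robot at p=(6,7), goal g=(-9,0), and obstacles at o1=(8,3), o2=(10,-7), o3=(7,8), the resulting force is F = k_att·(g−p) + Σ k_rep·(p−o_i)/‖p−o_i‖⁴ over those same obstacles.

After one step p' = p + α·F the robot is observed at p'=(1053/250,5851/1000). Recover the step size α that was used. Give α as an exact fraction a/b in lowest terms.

F_att = 3/4·(g−p) = 3/4·(-15,-7) = (-11.2500,-5.2500)
o1: d²=20 ≤ ρ²=52; F_rep = 26·(-2,4)/20² = (-0.1300,0.2600)
o2: d²=212 > ρ²=52 → inactive
o3: d²=2 ≤ ρ²=52; F_rep = 26·(-1,-1)/2² = (-6.5000,-6.5000)
F = F_att + ΣF_rep = (-17.8800,-11.4900)
Δp = p'−p = (-1.7880,-1.1490); α = Δx/Fx = (-447/250) / (-447/25) = 1/10
check: Δy/Fy = (-1149/1000) / (-1149/100) = 1/10 ✓

α = 1/10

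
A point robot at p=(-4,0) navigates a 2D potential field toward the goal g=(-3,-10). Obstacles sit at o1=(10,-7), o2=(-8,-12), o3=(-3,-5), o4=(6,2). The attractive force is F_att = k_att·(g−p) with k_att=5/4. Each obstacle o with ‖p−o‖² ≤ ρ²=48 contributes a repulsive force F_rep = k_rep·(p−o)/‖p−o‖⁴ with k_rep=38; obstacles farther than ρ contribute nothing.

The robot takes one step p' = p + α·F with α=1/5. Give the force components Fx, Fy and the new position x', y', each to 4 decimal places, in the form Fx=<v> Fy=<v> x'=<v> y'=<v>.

F_att = 5/4·(g−p) = 5/4·(1,-10) = (1.2500,-12.5000)
o1: d²=245 > ρ²=48 → inactive
o2: d²=160 > ρ²=48 → inactive
o3: d²=26 ≤ ρ²=48; F_rep = 38·(-1,5)/26² = (-0.0562,0.2811)
o4: d²=104 > ρ²=48 → inactive
F = F_att + ΣF_rep = (1.1938,-12.2189)
p' = p + 1/5·F = (-3.7612,-2.4438)

Fx=1.1938 Fy=-12.2189 x'=-3.7612 y'=-2.4438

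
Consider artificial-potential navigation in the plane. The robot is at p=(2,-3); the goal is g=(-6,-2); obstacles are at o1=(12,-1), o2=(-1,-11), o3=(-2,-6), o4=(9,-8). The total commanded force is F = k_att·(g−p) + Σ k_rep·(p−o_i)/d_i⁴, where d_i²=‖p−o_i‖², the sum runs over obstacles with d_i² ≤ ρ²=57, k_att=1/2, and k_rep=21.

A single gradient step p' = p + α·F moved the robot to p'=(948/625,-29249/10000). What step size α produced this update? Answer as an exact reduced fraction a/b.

α = 1/8

F_att = 1/2·(g−p) = 1/2·(-8,1) = (-4.0000,0.5000)
o1: d²=104 > ρ²=57 → inactive
o2: d²=73 > ρ²=57 → inactive
o3: d²=25 ≤ ρ²=57; F_rep = 21·(4,3)/25² = (0.1344,0.1008)
o4: d²=74 > ρ²=57 → inactive
F = F_att + ΣF_rep = (-3.8656,0.6008)
Δp = p'−p = (-0.4832,0.0751); α = Δx/Fx = (-302/625) / (-2416/625) = 1/8
check: Δy/Fy = (751/10000) / (751/1250) = 1/8 ✓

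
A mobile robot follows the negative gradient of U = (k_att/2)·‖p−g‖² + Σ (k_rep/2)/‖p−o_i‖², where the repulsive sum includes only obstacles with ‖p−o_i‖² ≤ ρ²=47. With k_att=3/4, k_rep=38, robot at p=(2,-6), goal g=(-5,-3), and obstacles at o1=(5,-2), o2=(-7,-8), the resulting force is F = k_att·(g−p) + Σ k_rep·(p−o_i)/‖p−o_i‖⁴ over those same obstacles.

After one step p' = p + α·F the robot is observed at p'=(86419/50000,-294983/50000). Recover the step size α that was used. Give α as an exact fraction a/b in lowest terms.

α = 1/20

F_att = 3/4·(g−p) = 3/4·(-7,3) = (-5.2500,2.2500)
o1: d²=25 ≤ ρ²=47; F_rep = 38·(-3,-4)/25² = (-0.1824,-0.2432)
o2: d²=85 > ρ²=47 → inactive
F = F_att + ΣF_rep = (-5.4324,2.0068)
Δp = p'−p = (-0.2716,0.1003); α = Δx/Fx = (-13581/50000) / (-13581/2500) = 1/20
check: Δy/Fy = (5017/50000) / (5017/2500) = 1/20 ✓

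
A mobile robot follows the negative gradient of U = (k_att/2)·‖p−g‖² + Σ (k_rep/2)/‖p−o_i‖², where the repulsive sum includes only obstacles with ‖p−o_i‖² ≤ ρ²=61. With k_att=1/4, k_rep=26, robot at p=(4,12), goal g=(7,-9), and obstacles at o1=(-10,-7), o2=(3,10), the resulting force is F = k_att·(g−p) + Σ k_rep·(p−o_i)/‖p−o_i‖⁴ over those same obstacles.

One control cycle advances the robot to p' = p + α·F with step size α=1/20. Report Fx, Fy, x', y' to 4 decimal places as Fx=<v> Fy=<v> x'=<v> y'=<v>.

Fx=1.7900 Fy=-3.1700 x'=4.0895 y'=11.8415

F_att = 1/4·(g−p) = 1/4·(3,-21) = (0.7500,-5.2500)
o1: d²=557 > ρ²=61 → inactive
o2: d²=5 ≤ ρ²=61; F_rep = 26·(1,2)/5² = (1.0400,2.0800)
F = F_att + ΣF_rep = (1.7900,-3.1700)
p' = p + 1/20·F = (4.0895,11.8415)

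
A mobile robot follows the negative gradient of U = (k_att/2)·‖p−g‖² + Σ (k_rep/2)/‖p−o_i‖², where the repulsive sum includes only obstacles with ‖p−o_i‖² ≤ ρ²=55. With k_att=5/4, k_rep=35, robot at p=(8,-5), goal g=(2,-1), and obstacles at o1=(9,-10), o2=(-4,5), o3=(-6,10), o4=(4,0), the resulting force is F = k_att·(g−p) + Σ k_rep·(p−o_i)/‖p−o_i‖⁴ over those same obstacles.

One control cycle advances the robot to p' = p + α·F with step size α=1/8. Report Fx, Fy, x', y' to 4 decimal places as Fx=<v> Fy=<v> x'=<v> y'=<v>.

Fx=-7.4685 Fy=5.1548 x'=7.0664 y'=-4.3557

F_att = 5/4·(g−p) = 5/4·(-6,4) = (-7.5000,5.0000)
o1: d²=26 ≤ ρ²=55; F_rep = 35·(-1,5)/26² = (-0.0518,0.2589)
o2: d²=244 > ρ²=55 → inactive
o3: d²=421 > ρ²=55 → inactive
o4: d²=41 ≤ ρ²=55; F_rep = 35·(4,-5)/41² = (0.0833,-0.1041)
F = F_att + ΣF_rep = (-7.4685,5.1548)
p' = p + 1/8·F = (7.0664,-4.3557)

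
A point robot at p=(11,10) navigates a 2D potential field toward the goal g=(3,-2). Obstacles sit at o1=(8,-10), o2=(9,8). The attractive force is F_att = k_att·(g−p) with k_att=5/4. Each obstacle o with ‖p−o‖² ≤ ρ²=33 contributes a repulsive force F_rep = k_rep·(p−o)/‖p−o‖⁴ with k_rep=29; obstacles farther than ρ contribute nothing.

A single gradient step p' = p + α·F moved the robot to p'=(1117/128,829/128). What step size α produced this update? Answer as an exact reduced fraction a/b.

F_att = 5/4·(g−p) = 5/4·(-8,-12) = (-10.0000,-15.0000)
o1: d²=409 > ρ²=33 → inactive
o2: d²=8 ≤ ρ²=33; F_rep = 29·(2,2)/8² = (0.9062,0.9062)
F = F_att + ΣF_rep = (-9.0938,-14.0938)
Δp = p'−p = (-2.2734,-3.5234); α = Δx/Fx = (-291/128) / (-291/32) = 1/4
check: Δy/Fy = (-451/128) / (-451/32) = 1/4 ✓

α = 1/4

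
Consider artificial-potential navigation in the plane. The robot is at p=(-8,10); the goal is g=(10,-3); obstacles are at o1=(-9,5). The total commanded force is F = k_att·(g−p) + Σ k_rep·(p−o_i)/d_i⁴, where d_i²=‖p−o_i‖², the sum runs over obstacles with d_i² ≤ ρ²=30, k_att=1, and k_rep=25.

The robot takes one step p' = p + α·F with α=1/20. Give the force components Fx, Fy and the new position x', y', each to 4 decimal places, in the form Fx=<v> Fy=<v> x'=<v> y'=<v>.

F_att = 1·(g−p) = 1·(18,-13) = (18.0000,-13.0000)
o1: d²=26 ≤ ρ²=30; F_rep = 25·(1,5)/26² = (0.0370,0.1849)
F = F_att + ΣF_rep = (18.0370,-12.8151)
p' = p + 1/20·F = (-7.0982,9.3592)

Fx=18.0370 Fy=-12.8151 x'=-7.0982 y'=9.3592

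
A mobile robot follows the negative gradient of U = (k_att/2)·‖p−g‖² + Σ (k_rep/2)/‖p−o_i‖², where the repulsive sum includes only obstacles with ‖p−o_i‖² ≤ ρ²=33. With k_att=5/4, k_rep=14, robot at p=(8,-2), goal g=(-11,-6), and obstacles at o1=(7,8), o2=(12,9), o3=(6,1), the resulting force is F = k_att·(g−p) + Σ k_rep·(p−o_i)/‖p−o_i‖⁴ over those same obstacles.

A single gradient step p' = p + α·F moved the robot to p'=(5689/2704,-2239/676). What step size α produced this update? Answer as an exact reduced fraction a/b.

F_att = 5/4·(g−p) = 5/4·(-19,-4) = (-23.7500,-5.0000)
o1: d²=101 > ρ²=33 → inactive
o2: d²=137 > ρ²=33 → inactive
o3: d²=13 ≤ ρ²=33; F_rep = 14·(2,-3)/13² = (0.1657,-0.2485)
F = F_att + ΣF_rep = (-23.5843,-5.2485)
Δp = p'−p = (-5.8961,-1.3121); α = Δx/Fx = (-15943/2704) / (-15943/676) = 1/4
check: Δy/Fy = (-887/676) / (-887/169) = 1/4 ✓

α = 1/4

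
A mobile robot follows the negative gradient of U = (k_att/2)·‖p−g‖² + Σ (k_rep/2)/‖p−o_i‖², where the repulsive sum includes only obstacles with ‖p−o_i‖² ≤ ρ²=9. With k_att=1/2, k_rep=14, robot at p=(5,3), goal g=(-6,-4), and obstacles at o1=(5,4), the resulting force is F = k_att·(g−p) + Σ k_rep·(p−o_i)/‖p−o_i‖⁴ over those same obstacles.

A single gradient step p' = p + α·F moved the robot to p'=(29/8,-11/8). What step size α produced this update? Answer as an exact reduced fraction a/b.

α = 1/4

F_att = 1/2·(g−p) = 1/2·(-11,-7) = (-5.5000,-3.5000)
o1: d²=1 ≤ ρ²=9; F_rep = 14·(0,-1)/1² = (0.0000,-14.0000)
F = F_att + ΣF_rep = (-5.5000,-17.5000)
Δp = p'−p = (-1.3750,-4.3750); α = Δx/Fx = (-11/8) / (-11/2) = 1/4
check: Δy/Fy = (-35/8) / (-35/2) = 1/4 ✓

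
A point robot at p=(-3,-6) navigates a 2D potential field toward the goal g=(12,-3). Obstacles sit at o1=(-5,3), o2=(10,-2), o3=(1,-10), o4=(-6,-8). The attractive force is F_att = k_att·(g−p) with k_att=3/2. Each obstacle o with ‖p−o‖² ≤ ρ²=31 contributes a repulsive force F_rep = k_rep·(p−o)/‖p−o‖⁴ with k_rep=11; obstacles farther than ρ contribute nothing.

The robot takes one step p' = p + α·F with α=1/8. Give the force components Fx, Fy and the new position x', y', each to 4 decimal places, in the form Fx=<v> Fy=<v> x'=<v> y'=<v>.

F_att = 3/2·(g−p) = 3/2·(15,3) = (22.5000,4.5000)
o1: d²=85 > ρ²=31 → inactive
o2: d²=185 > ρ²=31 → inactive
o3: d²=32 > ρ²=31 → inactive
o4: d²=13 ≤ ρ²=31; F_rep = 11·(3,2)/13² = (0.1953,0.1302)
F = F_att + ΣF_rep = (22.6953,4.6302)
p' = p + 1/8·F = (-0.1631,-5.4212)

Fx=22.6953 Fy=4.6302 x'=-0.1631 y'=-5.4212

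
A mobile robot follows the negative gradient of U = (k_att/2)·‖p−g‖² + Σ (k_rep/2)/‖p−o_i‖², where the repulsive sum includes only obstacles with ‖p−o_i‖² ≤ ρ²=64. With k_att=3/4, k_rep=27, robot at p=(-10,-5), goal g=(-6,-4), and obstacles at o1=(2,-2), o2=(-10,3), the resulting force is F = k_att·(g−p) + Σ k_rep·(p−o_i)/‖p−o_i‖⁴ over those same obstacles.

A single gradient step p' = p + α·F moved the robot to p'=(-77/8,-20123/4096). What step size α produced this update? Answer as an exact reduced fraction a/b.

F_att = 3/4·(g−p) = 3/4·(4,1) = (3.0000,0.7500)
o1: d²=153 > ρ²=64 → inactive
o2: d²=64 ≤ ρ²=64; F_rep = 27·(0,-8)/64² = (0.0000,-0.0527)
F = F_att + ΣF_rep = (3.0000,0.6973)
Δp = p'−p = (0.3750,0.0872); α = Δx/Fx = (3/8) / (3) = 1/8
check: Δy/Fy = (357/4096) / (357/512) = 1/8 ✓

α = 1/8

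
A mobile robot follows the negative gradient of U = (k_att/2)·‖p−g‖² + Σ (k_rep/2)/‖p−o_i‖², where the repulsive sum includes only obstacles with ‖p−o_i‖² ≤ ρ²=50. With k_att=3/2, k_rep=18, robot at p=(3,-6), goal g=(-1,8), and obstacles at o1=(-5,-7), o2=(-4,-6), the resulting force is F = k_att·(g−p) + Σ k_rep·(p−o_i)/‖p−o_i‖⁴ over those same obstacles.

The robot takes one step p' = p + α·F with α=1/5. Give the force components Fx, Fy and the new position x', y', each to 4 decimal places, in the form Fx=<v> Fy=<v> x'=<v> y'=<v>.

F_att = 3/2·(g−p) = 3/2·(-4,14) = (-6.0000,21.0000)
o1: d²=65 > ρ²=50 → inactive
o2: d²=49 ≤ ρ²=50; F_rep = 18·(7,0)/49² = (0.0525,0.0000)
F = F_att + ΣF_rep = (-5.9475,21.0000)
p' = p + 1/5·F = (1.8105,-1.8000)

Fx=-5.9475 Fy=21.0000 x'=1.8105 y'=-1.8000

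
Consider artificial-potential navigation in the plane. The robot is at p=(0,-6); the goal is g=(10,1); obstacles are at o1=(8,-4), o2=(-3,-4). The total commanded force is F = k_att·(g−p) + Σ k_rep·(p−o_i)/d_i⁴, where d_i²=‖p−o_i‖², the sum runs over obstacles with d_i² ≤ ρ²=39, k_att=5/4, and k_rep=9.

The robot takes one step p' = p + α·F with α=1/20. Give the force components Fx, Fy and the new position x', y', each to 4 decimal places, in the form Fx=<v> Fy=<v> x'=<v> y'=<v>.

F_att = 5/4·(g−p) = 5/4·(10,7) = (12.5000,8.7500)
o1: d²=68 > ρ²=39 → inactive
o2: d²=13 ≤ ρ²=39; F_rep = 9·(3,-2)/13² = (0.1598,-0.1065)
F = F_att + ΣF_rep = (12.6598,8.6435)
p' = p + 1/20·F = (0.6330,-5.5678)

Fx=12.6598 Fy=8.6435 x'=0.6330 y'=-5.5678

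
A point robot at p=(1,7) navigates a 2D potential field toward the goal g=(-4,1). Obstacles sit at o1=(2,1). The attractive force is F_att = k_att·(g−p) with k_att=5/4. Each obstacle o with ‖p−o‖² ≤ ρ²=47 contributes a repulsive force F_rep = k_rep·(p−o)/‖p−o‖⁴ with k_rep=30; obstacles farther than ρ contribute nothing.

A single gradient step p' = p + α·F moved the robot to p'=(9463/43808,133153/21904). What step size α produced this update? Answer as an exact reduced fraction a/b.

F_att = 5/4·(g−p) = 5/4·(-5,-6) = (-6.2500,-7.5000)
o1: d²=37 ≤ ρ²=47; F_rep = 30·(-1,6)/37² = (-0.0219,0.1315)
F = F_att + ΣF_rep = (-6.2719,-7.3685)
Δp = p'−p = (-0.7840,-0.9211); α = Δx/Fx = (-34345/43808) / (-34345/5476) = 1/8
check: Δy/Fy = (-20175/21904) / (-20175/2738) = 1/8 ✓

α = 1/8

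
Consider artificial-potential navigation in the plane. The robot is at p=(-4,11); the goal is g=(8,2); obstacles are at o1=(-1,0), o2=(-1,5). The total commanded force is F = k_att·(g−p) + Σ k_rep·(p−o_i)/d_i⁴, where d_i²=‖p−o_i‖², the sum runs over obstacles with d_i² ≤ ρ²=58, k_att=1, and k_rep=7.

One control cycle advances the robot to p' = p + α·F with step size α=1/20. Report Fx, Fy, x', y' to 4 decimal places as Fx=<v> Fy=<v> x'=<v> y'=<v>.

F_att = 1·(g−p) = 1·(12,-9) = (12.0000,-9.0000)
o1: d²=130 > ρ²=58 → inactive
o2: d²=45 ≤ ρ²=58; F_rep = 7·(-3,6)/45² = (-0.0104,0.0207)
F = F_att + ΣF_rep = (11.9896,-8.9793)
p' = p + 1/20·F = (-3.4005,10.5510)

Fx=11.9896 Fy=-8.9793 x'=-3.4005 y'=10.5510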